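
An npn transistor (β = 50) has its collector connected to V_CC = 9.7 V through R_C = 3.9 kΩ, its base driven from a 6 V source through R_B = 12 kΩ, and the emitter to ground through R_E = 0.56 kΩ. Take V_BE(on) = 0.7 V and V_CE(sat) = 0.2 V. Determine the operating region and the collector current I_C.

Assume active: I_B = (6 − 0.7)/(12 + 51×0.56) = 0.131 mA, I_C = β·I_B = 6.53 mA.
Then V_CE = 9.7 − 6.53×3.9 − 6.66×0.56 = -19.5 V < 0.2 V — the active assumption fails.
Re-solve with V_CE = 0.2 V. KCL at the emitter: V_E/R_E = (V_BB−0.7−V_E)/R_B + (V_CC−0.2−V_E)/R_C, giving V_E = 1.35 V.
I_C = (V_CC − 0.2 − V_E)/R_C = (9.5 − 1.35)/3.9 = 2.09 mA.
Check: I_B = (5.3 − 1.35)/12 = 0.329 mA, and β·I_B = 16.4 mA > I_C, confirming saturation.

saturation; I_C ≈ 2.1 mA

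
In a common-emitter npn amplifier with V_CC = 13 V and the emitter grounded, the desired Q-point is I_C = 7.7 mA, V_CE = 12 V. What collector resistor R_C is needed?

R_C ≈ 0.13 kΩ

Collector loop: V_CC = I_C·R_C + V_CE.
R_C = (V_CC − V_CE)/I_C = (13 − 12)/7.7 = 0.13 kΩ.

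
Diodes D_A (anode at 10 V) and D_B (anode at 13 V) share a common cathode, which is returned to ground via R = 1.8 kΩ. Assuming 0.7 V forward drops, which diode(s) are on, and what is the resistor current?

Assume both conduct. Then node N would need to be at both 10−0.7 = 9.3 V and 13−0.7 = 12.3 V, which is impossible.
Assume only D_B conducts: V_N = 13 − 0.7 = 12.3 V, so I_R = 12.3/1.8 = 6.83 mA.
Check D_A: its anode-to-cathode voltage is 10 − 12.3 = -2.3 V < 0.7 V, so it is off. The assumption is consistent.

Only D_B conducts; I_R ≈ 6.8 mA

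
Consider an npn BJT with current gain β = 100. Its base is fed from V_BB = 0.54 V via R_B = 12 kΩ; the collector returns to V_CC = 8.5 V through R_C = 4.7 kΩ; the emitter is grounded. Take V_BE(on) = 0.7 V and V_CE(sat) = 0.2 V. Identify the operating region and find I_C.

V_BB = 0.54 V ≤ V_BE(on) = 0.7 V, so the base-emitter junction is not forward biased.
The transistor is in cutoff: I_B = I_C = 0.

cutoff; I_C ≈ 0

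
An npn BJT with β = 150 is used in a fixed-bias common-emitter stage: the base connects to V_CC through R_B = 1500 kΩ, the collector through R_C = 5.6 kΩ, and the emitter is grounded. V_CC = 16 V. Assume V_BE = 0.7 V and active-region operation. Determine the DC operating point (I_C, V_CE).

I_C ≈ 1.5 mA, V_CE ≈ 7.4 V

Base loop: V_CC = I_B·R_B + V_BE, so I_B = (16 − 0.7)/1500 kΩ = 0.0102 mA.
In the active region I_C = β·I_B = 150 × 0.0102 = 1.53 mA.
Collector loop: V_CE = V_CC − I_C·R_C = 16 − 1.53×5.6 = 7.43 V.
Since V_CE = 7.43 V > V_CE(sat) ≈ 0.2 V, the transistor is in the active region as assumed.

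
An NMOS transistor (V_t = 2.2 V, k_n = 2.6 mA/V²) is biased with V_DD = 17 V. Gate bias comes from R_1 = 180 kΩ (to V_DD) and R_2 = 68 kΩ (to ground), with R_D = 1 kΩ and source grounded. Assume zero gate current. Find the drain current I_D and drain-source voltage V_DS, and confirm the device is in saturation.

I_D ≈ 7.9 mA, V_DS ≈ 9.1 V

V_G = V_DD·R_2/(R_1+R_2) = 17×68/248 = 4.66 V. With the source grounded, V_GS = V_G = 4.66 V.
Assume saturation: I_D = (k_n/2)(V_GS − V_t)² = (2.6/2)×(4.66 − 2.2)² = 1.3×2.46² = 7.88 mA.
V_DS = V_DD − I_D·R_D = 17 − 7.88×1 = 9.12 V.
Saturation requires V_DS ≥ V_GS − V_t = 2.46 V; 9.12 ≥ 2.46 ✓.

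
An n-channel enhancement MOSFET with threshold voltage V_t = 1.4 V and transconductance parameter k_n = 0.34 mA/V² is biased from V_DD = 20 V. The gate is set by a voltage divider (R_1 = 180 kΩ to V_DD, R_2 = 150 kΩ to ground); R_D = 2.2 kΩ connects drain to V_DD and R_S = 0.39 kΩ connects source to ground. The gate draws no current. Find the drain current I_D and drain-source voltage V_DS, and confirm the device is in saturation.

I_D ≈ 5.3 mA, V_DS ≈ 6.2 V

V_G = V_DD·R_2/(R_1+R_2) = 20×150/330 = 9.09 V.
Assume saturation: I_D = (k_n/2)(V_GS − V_t)² with V_GS = V_G − I_D·R_S = 9.09 − 0.39·I_D.
Substituting gives 0.0259·I_D² − 2.02·I_D + 10.1 = 0, with roots I_D = 5.34 or 72.8 mA.
The root I_D = 72.8 mA gives V_GS = -19.3 V ≤ V_t, so take I_D = 5.34 mA.
Then V_GS = 7.01 V and V_DS = V_DD − I_D(R_D+R_S) = 20 − 5.34×2.59 = 6.16 V.
Saturation requires V_DS ≥ V_GS − V_t = 5.61 V; 6.16 ≥ 5.61 ✓.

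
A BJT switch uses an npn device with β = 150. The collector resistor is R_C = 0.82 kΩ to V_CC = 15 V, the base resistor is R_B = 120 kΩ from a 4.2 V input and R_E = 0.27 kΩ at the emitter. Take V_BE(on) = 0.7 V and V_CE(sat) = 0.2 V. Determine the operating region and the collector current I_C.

active; I_C ≈ 3.3 mA

Assume active. Base-emitter loop: I_B = (V_BB − V_BE)/(R_B + (β+1)R_E) = (4.2 − 0.7)/(120 + 151×0.27) = 0.0218 mA.
I_C = β·I_B = 150×0.0218 = 3.27 mA.
V_CE = V_CC − I_C·R_C − I_E·R_E = 15 − 3.27×0.82 − 3.29×0.27 = 11.4 V > V_CE(sat), so the active-region assumption holds.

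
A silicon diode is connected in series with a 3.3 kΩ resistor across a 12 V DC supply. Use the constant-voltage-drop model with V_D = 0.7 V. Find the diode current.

KVL around the loop: 12 = V_D + I·R = 0.7 + I × 3.3 kΩ.
So I = (12 − 0.7) / 3.3 kΩ = 11.3 / 3.3 = 3.42 mA.

I ≈ 3.4 mA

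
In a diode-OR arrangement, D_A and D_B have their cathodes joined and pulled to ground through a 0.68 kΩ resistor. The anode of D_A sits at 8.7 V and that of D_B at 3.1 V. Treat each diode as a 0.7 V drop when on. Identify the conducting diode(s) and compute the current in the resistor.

Only D_A conducts; I_R ≈ 12 mA

Assume both conduct. Then node N would need to be at both 8.7−0.7 = 8 V and 3.1−0.7 = 2.4 V, which is impossible.
Assume only D_A conducts: V_N = 8.7 − 0.7 = 8 V, so I_R = 8/0.68 = 11.8 mA.
Check D_B: its anode-to-cathode voltage is 3.1 − 8 = -4.9 V < 0.7 V, so it is off. The assumption is consistent.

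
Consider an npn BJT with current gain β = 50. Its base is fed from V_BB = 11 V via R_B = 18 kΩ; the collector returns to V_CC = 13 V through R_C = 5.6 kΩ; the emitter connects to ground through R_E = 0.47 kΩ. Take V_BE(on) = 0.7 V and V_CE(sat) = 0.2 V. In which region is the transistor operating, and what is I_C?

Assume active: I_B = (11 − 0.7)/(18 + 51×0.47) = 0.245 mA, I_C = β·I_B = 12.3 mA.
Then V_CE = 13 − 12.3×5.6 − 12.5×0.47 = -61.6 V < 0.2 V — the active assumption fails.
Re-solve with V_CE = 0.2 V. KCL at the emitter: V_E/R_E = (V_BB−0.7−V_E)/R_B + (V_CC−0.2−V_E)/R_C, giving V_E = 1.21 V.
I_C = (V_CC − 0.2 − V_E)/R_C = (12.8 − 1.21)/5.6 = 2.07 mA.
Check: I_B = (10.3 − 1.21)/18 = 0.505 mA, and β·I_B = 25.2 mA > I_C, confirming saturation.

saturation; I_C ≈ 2.1 mA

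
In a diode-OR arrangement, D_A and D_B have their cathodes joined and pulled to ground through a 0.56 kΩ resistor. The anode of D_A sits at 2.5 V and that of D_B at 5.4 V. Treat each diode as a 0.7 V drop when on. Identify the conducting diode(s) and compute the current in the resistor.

Assume both conduct. Then node N would need to be at both 2.5−0.7 = 1.8 V and 5.4−0.7 = 4.7 V, which is impossible.
Assume only D_B conducts: V_N = 5.4 − 0.7 = 4.7 V, so I_R = 4.7/0.56 = 8.39 mA.
Check D_A: its anode-to-cathode voltage is 2.5 − 4.7 = -2.2 V < 0.7 V, so it is off. The assumption is consistent.

Only D_B conducts; I_R ≈ 8.4 mA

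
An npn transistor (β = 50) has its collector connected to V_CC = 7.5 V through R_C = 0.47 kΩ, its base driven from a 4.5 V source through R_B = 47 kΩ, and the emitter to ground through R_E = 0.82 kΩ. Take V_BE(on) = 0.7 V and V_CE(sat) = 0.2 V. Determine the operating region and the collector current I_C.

Assume active. Base-emitter loop: I_B = (V_BB − V_BE)/(R_B + (β+1)R_E) = (4.5 − 0.7)/(47 + 51×0.82) = 0.0428 mA.
I_C = β·I_B = 50×0.0428 = 2.14 mA.
V_CE = V_CC − I_C·R_C − I_E·R_E = 7.5 − 2.14×0.47 − 2.18×0.82 = 4.71 V > V_CE(sat), so the active-region assumption holds.

active; I_C ≈ 2.1 mA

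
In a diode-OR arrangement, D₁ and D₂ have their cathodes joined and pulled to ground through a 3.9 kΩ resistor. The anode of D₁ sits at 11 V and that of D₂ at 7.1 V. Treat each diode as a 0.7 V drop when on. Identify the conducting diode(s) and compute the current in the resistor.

Only D₁ conducts; I_R ≈ 2.6 mA

Assume both conduct. Then node N would need to be at both 11−0.7 = 10.3 V and 7.1−0.7 = 6.4 V, which is impossible.
Assume only D₁ conducts: V_N = 11 − 0.7 = 10.3 V, so I_R = 10.3/3.9 = 2.64 mA.
Check D₂: its anode-to-cathode voltage is 7.1 − 10.3 = -3.2 V < 0.7 V, so it is off. The assumption is consistent.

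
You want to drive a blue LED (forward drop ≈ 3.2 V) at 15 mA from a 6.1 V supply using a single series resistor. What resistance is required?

R ≈ 0.19 kΩ

The resistor drops V_S − V_D = 6.1 − 3.2 = 2.9 V at 15 mA.
R = 2.9 V / 15 mA = 0.193 kΩ.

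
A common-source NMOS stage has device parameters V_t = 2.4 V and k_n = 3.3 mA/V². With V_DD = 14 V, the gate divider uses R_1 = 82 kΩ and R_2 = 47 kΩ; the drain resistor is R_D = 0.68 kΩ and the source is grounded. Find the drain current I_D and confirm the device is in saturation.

V_G = V_DD·R_2/(R_1+R_2) = 14×47/129 = 5.1 V. With the source grounded, V_GS = V_G = 5.1 V.
Assume saturation: I_D = (k_n/2)(V_GS − V_t)² = (3.3/2)×(5.1 − 2.4)² = 1.65×2.7² = 12 mA.
V_DS = V_DD − I_D·R_D = 14 − 12×0.68 = 5.82 V.
Saturation requires V_DS ≥ V_GS − V_t = 2.7 V; 5.82 ≥ 2.7 ✓.

I_D ≈ 12 mA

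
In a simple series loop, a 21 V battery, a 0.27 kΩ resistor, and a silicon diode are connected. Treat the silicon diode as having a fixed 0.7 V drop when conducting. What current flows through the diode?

KVL around the loop: 21 = V_D + I·R = 0.7 + I × 0.27 kΩ.
So I = (21 − 0.7) / 0.27 kΩ = 20.3 / 0.27 = 75.2 mA.

I ≈ 75 mA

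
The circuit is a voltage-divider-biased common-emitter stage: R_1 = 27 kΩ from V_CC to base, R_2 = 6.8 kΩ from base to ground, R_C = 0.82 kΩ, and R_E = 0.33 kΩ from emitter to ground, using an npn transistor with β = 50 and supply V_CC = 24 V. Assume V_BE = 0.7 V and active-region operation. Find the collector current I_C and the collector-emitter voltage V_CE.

Thevenize the base divider: V_Th = V_CC·R_2/(R_1+R_2) = 24×6.8/33.8 = 4.83 V, R_Th = R_1‖R_2 = 5.43 kΩ.
Base-emitter loop: V_Th = I_B·R_Th + V_BE + (β+1)I_B·R_E, so I_B = (4.83 − 0.7) / (5.43 + 51×0.33) = 0.185 mA.
I_C = β·I_B = 50×0.185 = 9.27 mA, and I_E = (β+1)I_B = 9.46 mA.
V_CE = V_CC − I_C·R_C − I_E·R_E = 24 − 9.27×0.82 − 9.46×0.33 = 13.3 V.
V_CE = 13.3 V > 0.2 V confirms active-region operation.

I_C ≈ 9.3 mA, V_CE ≈ 13 V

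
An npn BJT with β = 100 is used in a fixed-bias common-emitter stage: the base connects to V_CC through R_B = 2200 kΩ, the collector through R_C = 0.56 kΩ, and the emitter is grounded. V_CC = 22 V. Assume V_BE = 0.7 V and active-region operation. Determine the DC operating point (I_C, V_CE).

Base loop: V_CC = I_B·R_B + V_BE, so I_B = (22 − 0.7)/2200 kΩ = 0.00968 mA.
In the active region I_C = β·I_B = 100 × 0.00968 = 0.968 mA.
Collector loop: V_CE = V_CC − I_C·R_C = 22 − 0.968×0.56 = 21.5 V.
Since V_CE = 21.5 V > V_CE(sat) ≈ 0.2 V, the transistor is in the active region as assumed.

I_C ≈ 0.97 mA, V_CE ≈ 21 V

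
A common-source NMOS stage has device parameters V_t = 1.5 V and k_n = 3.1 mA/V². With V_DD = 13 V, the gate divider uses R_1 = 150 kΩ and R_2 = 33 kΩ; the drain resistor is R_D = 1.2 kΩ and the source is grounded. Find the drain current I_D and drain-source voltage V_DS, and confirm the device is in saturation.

V_G = V_DD·R_2/(R_1+R_2) = 13×33/183 = 2.34 V. With the source grounded, V_GS = V_G = 2.34 V.
Assume saturation: I_D = (k_n/2)(V_GS − V_t)² = (3.1/2)×(2.34 − 1.5)² = 1.55×0.844² = 1.1 mA.
V_DS = V_DD − I_D·R_D = 13 − 1.1×1.2 = 11.7 V.
Saturation requires V_DS ≥ V_GS − V_t = 0.844 V; 11.7 ≥ 0.844 ✓.

I_D ≈ 1.1 mA, V_DS ≈ 12 V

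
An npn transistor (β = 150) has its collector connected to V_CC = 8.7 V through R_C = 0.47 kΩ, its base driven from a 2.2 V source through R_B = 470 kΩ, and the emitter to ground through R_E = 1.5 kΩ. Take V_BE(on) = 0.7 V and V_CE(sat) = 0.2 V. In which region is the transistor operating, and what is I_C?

active; I_C ≈ 0.32 mA

Assume active. Base-emitter loop: I_B = (V_BB − V_BE)/(R_B + (β+1)R_E) = (2.2 − 0.7)/(470 + 151×1.5) = 0.00215 mA.
I_C = β·I_B = 150×0.00215 = 0.323 mA.
V_CE = V_CC − I_C·R_C − I_E·R_E = 8.7 − 0.323×0.47 − 0.325×1.5 = 8.06 V > V_CE(sat), so the active-region assumption holds.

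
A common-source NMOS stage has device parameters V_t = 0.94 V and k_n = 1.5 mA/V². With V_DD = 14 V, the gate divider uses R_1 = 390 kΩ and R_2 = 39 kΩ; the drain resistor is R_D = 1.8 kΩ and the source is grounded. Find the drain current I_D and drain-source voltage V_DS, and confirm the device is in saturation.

I_D ≈ 0.083 mA, V_DS ≈ 14 V

V_G = V_DD·R_2/(R_1+R_2) = 14×39/429 = 1.27 V. With the source grounded, V_GS = V_G = 1.27 V.
Assume saturation: I_D = (k_n/2)(V_GS − V_t)² = (1.5/2)×(1.27 − 0.94)² = 0.75×0.333² = 0.083 mA.
V_DS = V_DD − I_D·R_D = 14 − 0.083×1.8 = 13.9 V.
Saturation requires V_DS ≥ V_GS − V_t = 0.333 V; 13.9 ≥ 0.333 ✓.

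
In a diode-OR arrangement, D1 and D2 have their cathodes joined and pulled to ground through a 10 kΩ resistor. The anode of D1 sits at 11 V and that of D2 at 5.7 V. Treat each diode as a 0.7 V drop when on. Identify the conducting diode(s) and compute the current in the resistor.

Assume both conduct. Then node N would need to be at both 11−0.7 = 10.3 V and 5.7−0.7 = 5 V, which is impossible.
Assume only D1 conducts: V_N = 11 − 0.7 = 10.3 V, so I_R = 10.3/10 = 1.03 mA.
Check D2: its anode-to-cathode voltage is 5.7 − 10.3 = -4.6 V < 0.7 V, so it is off. The assumption is consistent.

Only D1 conducts; I_R ≈ 1 mA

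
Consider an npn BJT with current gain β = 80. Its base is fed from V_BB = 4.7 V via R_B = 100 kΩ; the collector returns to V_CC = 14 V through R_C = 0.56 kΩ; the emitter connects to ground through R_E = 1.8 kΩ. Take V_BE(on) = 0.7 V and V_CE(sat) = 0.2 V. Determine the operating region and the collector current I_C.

Assume active. Base-emitter loop: I_B = (V_BB − V_BE)/(R_B + (β+1)R_E) = (4.7 − 0.7)/(100 + 81×1.8) = 0.0163 mA.
I_C = β·I_B = 80×0.0163 = 1.3 mA.
V_CE = V_CC − I_C·R_C − I_E·R_E = 14 − 1.3×0.56 − 1.32×1.8 = 10.9 V > V_CE(sat), so the active-region assumption holds.

active; I_C ≈ 1.3 mA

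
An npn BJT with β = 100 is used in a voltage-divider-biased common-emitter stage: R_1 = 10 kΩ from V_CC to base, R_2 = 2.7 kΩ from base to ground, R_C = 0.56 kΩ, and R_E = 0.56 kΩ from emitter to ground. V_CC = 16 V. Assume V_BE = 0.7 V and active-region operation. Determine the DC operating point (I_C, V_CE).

I_C ≈ 4.6 mA, V_CE ≈ 11 V

Thevenize the base divider: V_Th = V_CC·R_2/(R_1+R_2) = 16×2.7/12.7 = 3.4 V, R_Th = R_1‖R_2 = 2.13 kΩ.
Base-emitter loop: V_Th = I_B·R_Th + V_BE + (β+1)I_B·R_E, so I_B = (3.4 − 0.7) / (2.13 + 101×0.56) = 0.046 mA.
I_C = β·I_B = 100×0.046 = 4.6 mA, and I_E = (β+1)I_B = 4.65 mA.
V_CE = V_CC − I_C·R_C − I_E·R_E = 16 − 4.6×0.56 − 4.65×0.56 = 10.8 V.
V_CE = 10.8 V > 0.2 V confirms active-region operation.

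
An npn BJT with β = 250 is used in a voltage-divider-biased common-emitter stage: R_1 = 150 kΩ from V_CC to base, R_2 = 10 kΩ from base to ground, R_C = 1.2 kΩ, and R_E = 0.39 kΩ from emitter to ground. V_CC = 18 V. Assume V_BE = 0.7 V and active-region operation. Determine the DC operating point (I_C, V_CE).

I_C ≈ 0.99 mA, V_CE ≈ 16 V

Thevenize the base divider: V_Th = V_CC·R_2/(R_1+R_2) = 18×10/160 = 1.12 V, R_Th = R_1‖R_2 = 9.38 kΩ.
Base-emitter loop: V_Th = I_B·R_Th + V_BE + (β+1)I_B·R_E, so I_B = (1.12 − 0.7) / (9.38 + 251×0.39) = 0.00396 mA.
I_C = β·I_B = 250×0.00396 = 0.991 mA, and I_E = (β+1)I_B = 0.994 mA.
V_CE = V_CC − I_C·R_C − I_E·R_E = 18 − 0.991×1.2 − 0.994×0.39 = 16.4 V.
V_CE = 16.4 V > 0.2 V confirms active-region operation.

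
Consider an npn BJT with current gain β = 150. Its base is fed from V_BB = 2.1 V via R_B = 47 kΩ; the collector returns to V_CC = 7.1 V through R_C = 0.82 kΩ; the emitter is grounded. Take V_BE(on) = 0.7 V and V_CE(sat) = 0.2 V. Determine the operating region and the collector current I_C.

active; I_C ≈ 4.5 mA

Assume active. Base-emitter loop: I_B = (V_BB − V_BE)/R_B = (2.1 − 0.7)/47 = 0.0298 mA.
I_C = β·I_B = 150×0.0298 = 4.47 mA.
V_CE = V_CC − I_C·R_C = 7.1 − 4.47×0.82 = 3.44 V > V_CE(sat), so the active-region assumption holds.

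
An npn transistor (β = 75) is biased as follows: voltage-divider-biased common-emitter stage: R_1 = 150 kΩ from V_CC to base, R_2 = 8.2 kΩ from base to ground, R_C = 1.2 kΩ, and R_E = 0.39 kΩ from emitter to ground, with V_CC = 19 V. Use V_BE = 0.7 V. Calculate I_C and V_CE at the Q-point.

I_C ≈ 0.57 mA, V_CE ≈ 18 V

Thevenize the base divider: V_Th = V_CC·R_2/(R_1+R_2) = 19×8.2/158 = 0.985 V, R_Th = R_1‖R_2 = 7.77 kΩ.
Base-emitter loop: V_Th = I_B·R_Th + V_BE + (β+1)I_B·R_E, so I_B = (0.985 − 0.7) / (7.77 + 76×0.39) = 0.00761 mA.
I_C = β·I_B = 75×0.00761 = 0.571 mA, and I_E = (β+1)I_B = 0.579 mA.
V_CE = V_CC − I_C·R_C − I_E·R_E = 19 − 0.571×1.2 − 0.579×0.39 = 18.1 V.
V_CE = 18.1 V > 0.2 V confirms active-region operation.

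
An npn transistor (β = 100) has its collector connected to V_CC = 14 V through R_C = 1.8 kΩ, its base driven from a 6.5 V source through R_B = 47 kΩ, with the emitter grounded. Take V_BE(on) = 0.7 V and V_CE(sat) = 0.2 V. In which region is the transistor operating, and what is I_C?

saturation; I_C ≈ 7.7 mA

Assume active: I_B = (6.5 − 0.7)/47 = 0.123 mA, giving I_C = β·I_B = 12.3 mA.
But then V_CE = 14 − 12.3×1.8 = -8.21 V < V_CE(sat) = 0.2 V — impossible in the active region.
So the transistor is saturated. With V_CE = 0.2 V, I_C = (V_CC − 0.2)/R_C = 13.8/1.8 = 7.67 mA.
Check: β·I_B = 12.3 mA > I_C = 7.67 mA, confirming saturation.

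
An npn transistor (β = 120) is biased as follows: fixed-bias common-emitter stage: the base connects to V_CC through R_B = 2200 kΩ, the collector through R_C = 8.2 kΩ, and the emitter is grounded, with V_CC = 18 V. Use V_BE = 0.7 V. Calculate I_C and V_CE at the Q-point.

Base loop: V_CC = I_B·R_B + V_BE, so I_B = (18 − 0.7)/2200 kΩ = 0.00786 mA.
In the active region I_C = β·I_B = 120 × 0.00786 = 0.944 mA.
Collector loop: V_CE = V_CC − I_C·R_C = 18 − 0.944×8.2 = 10.3 V.
Since V_CE = 10.3 V > V_CE(sat) ≈ 0.2 V, the transistor is in the active region as assumed.

I_C ≈ 0.94 mA, V_CE ≈ 10 V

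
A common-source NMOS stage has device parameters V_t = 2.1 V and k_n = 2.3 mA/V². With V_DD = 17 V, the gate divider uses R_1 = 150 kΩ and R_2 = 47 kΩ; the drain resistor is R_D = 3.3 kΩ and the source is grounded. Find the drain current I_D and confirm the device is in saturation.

I_D ≈ 4.4 mA

V_G = V_DD·R_2/(R_1+R_2) = 17×47/197 = 4.06 V. With the source grounded, V_GS = V_G = 4.06 V.
Assume saturation: I_D = (k_n/2)(V_GS − V_t)² = (2.3/2)×(4.06 − 2.1)² = 1.15×1.96² = 4.4 mA.
V_DS = V_DD − I_D·R_D = 17 − 4.4×3.3 = 2.48 V.
Saturation requires V_DS ≥ V_GS − V_t = 1.96 V; 2.48 ≥ 1.96 ✓.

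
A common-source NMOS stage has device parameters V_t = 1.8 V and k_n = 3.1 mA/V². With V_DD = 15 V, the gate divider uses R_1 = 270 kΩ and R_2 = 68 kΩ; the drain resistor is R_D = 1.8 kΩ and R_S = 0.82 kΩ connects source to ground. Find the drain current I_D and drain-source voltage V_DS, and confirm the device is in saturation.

V_G = V_DD·R_2/(R_1+R_2) = 15×68/338 = 3.02 V.
Assume saturation: I_D = (k_n/2)(V_GS − V_t)² with V_GS = V_G − I_D·R_S = 3.02 − 0.82·I_D.
Substituting gives 1.04·I_D² − 4.1·I_D + 2.3 = 0, with roots I_D = 0.678 or 3.25 mA.
The root I_D = 3.25 mA gives V_GS = 0.352 V ≤ V_t, so take I_D = 0.678 mA.
Then V_GS = 2.46 V and V_DS = V_DD − I_D(R_D+R_S) = 15 − 0.678×2.62 = 13.2 V.
Saturation requires V_DS ≥ V_GS − V_t = 0.662 V; 13.2 ≥ 0.662 ✓.

I_D ≈ 0.68 mA, V_DS ≈ 13 V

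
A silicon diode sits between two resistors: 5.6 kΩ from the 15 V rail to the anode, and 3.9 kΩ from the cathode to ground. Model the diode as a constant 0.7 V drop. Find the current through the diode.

The two resistors are in series with the diode, so KVL gives 15 = I·5.6 + 0.7 + I·3.9.
I = (15 − 0.7) / (5.6 + 3.9) kΩ = 14.3 / 9.5 = 1.51 mA.

I ≈ 1.5 mA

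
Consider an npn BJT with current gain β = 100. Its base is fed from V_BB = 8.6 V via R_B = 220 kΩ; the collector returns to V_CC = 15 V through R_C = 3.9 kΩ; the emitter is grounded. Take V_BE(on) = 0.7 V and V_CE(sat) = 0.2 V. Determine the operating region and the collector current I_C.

active; I_C ≈ 3.6 mA

Assume active. Base-emitter loop: I_B = (V_BB − V_BE)/R_B = (8.6 − 0.7)/220 = 0.0359 mA.
I_C = β·I_B = 100×0.0359 = 3.59 mA.
V_CE = V_CC − I_C·R_C = 15 − 3.59×3.9 = 0.995 V > V_CE(sat), so the active-region assumption holds.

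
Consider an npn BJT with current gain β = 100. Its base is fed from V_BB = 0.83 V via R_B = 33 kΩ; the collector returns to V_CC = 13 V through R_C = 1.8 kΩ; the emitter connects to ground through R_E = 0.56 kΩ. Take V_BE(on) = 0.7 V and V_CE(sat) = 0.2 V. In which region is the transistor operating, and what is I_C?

active; I_C ≈ 0.15 mA

Assume active. Base-emitter loop: I_B = (V_BB − V_BE)/(R_B + (β+1)R_E) = (0.83 − 0.7)/(33 + 101×0.56) = 0.00145 mA.
I_C = β·I_B = 100×0.00145 = 0.145 mA.
V_CE = V_CC − I_C·R_C − I_E·R_E = 13 − 0.145×1.8 − 0.147×0.56 = 12.7 V > V_CE(sat), so the active-region assumption holds.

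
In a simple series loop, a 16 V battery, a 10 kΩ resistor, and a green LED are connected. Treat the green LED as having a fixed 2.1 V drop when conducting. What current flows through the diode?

I ≈ 1.4 mA

KVL around the loop: 16 = V_D + I·R = 2.1 + I × 10 kΩ.
So I = (16 − 2.1) / 10 kΩ = 13.9 / 10 = 1.39 mA.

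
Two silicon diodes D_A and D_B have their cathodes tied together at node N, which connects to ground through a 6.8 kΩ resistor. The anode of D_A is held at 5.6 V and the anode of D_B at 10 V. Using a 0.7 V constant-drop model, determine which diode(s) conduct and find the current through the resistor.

Assume both conduct. Then node N would need to be at both 5.6−0.7 = 4.9 V and 10−0.7 = 9.3 V, which is impossible.
Assume only D_B conducts: V_N = 10 − 0.7 = 9.3 V, so I_R = 9.3/6.8 = 1.37 mA.
Check D_A: its anode-to-cathode voltage is 5.6 − 9.3 = -3.7 V < 0.7 V, so it is off. The assumption is consistent.

Only D_B conducts; I_R ≈ 1.4 mA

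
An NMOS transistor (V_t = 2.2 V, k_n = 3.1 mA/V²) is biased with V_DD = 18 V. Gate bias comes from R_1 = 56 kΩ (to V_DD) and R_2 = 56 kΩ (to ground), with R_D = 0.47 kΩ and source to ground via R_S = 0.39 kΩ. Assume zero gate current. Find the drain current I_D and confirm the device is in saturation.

V_G = V_DD·R_2/(R_1+R_2) = 18×56/112 = 9 V.
Assume saturation: I_D = (k_n/2)(V_GS − V_t)² with V_GS = V_G − I_D·R_S = 9 − 0.39·I_D.
Substituting gives 0.236·I_D² − 9.22·I_D + 71.7 = 0, with roots I_D = 10.7 or 28.4 mA.
The root I_D = 28.4 mA gives V_GS = -2.08 V ≤ V_t, so take I_D = 10.7 mA.
Then V_GS = 4.83 V and V_DS = V_DD − I_D(R_D+R_S) = 18 − 10.7×0.86 = 8.8 V.
Saturation requires V_DS ≥ V_GS − V_t = 2.63 V; 8.8 ≥ 2.63 ✓.

I_D ≈ 11 mA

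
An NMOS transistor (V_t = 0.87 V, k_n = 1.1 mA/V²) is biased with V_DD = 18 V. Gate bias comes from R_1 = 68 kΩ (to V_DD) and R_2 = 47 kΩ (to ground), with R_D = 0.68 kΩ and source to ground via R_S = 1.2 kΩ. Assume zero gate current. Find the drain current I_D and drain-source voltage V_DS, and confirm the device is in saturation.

V_G = V_DD·R_2/(R_1+R_2) = 18×47/115 = 7.36 V.
Assume saturation: I_D = (k_n/2)(V_GS − V_t)² with V_GS = V_G − I_D·R_S = 7.36 − 1.2·I_D.
Substituting gives 0.792·I_D² − 9.56·I_D + 23.1 = 0, with roots I_D = 3.35 or 8.72 mA.
The root I_D = 8.72 mA gives V_GS = -3.11 V ≤ V_t, so take I_D = 3.35 mA.
Then V_GS = 3.34 V and V_DS = V_DD − I_D(R_D+R_S) = 18 − 3.35×1.88 = 11.7 V.
Saturation requires V_DS ≥ V_GS − V_t = 2.47 V; 11.7 ≥ 2.47 ✓.

I_D ≈ 3.3 mA, V_DS ≈ 12 V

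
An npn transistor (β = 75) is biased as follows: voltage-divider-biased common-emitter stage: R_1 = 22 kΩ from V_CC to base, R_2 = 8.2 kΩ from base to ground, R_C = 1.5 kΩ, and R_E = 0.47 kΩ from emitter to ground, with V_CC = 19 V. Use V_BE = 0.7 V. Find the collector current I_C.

Thevenize the base divider: V_Th = V_CC·R_2/(R_1+R_2) = 19×8.2/30.2 = 5.16 V, R_Th = R_1‖R_2 = 5.97 kΩ.
Base-emitter loop: V_Th = I_B·R_Th + V_BE + (β+1)I_B·R_E, so I_B = (5.16 − 0.7) / (5.97 + 76×0.47) = 0.107 mA.
I_C = β·I_B = 75×0.107 = 8.02 mA, and I_E = (β+1)I_B = 8.13 mA.
V_CE = V_CC − I_C·R_C − I_E·R_E = 19 − 8.02×1.5 − 8.13×0.47 = 3.15 V.
V_CE = 3.15 V > 0.2 V confirms active-region operation.

I_C ≈ 8 mA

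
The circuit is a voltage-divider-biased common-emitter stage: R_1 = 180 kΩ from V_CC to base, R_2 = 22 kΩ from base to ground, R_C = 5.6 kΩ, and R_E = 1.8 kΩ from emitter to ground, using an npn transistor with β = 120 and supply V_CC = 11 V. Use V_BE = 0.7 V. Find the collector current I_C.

Thevenize the base divider: V_Th = V_CC·R_2/(R_1+R_2) = 11×22/202 = 1.2 V, R_Th = R_1‖R_2 = 19.6 kΩ.
Base-emitter loop: V_Th = I_B·R_Th + V_BE + (β+1)I_B·R_E, so I_B = (1.2 − 0.7) / (19.6 + 121×1.8) = 0.0021 mA.
I_C = β·I_B = 120×0.0021 = 0.252 mA, and I_E = (β+1)I_B = 0.254 mA.
V_CE = V_CC − I_C·R_C − I_E·R_E = 11 − 0.252×5.6 − 0.254×1.8 = 9.13 V.
V_CE = 9.13 V > 0.2 V confirms active-region operation.

I_C ≈ 0.25 mA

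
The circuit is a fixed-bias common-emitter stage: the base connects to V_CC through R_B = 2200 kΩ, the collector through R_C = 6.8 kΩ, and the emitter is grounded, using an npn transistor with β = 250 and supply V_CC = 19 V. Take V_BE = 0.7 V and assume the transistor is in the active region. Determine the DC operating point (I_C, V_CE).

I_C ≈ 2.1 mA, V_CE ≈ 4.9 V

Base loop: V_CC = I_B·R_B + V_BE, so I_B = (19 − 0.7)/2200 kΩ = 0.00832 mA.
In the active region I_C = β·I_B = 250 × 0.00832 = 2.08 mA.
Collector loop: V_CE = V_CC − I_C·R_C = 19 − 2.08×6.8 = 4.86 V.
Since V_CE = 4.86 V > V_CE(sat) ≈ 0.2 V, the transistor is in the active region as assumed.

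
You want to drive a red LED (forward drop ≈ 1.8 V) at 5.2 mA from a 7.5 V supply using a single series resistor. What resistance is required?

R ≈ 1.1 kΩ

The resistor drops V_S − V_D = 7.5 − 1.8 = 5.7 V at 5.2 mA.
R = 5.7 V / 5.2 mA = 1.1 kΩ.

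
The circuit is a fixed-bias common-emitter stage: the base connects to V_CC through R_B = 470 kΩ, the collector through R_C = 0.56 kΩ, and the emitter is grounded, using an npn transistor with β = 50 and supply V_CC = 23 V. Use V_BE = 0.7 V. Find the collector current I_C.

Base loop: V_CC = I_B·R_B + V_BE, so I_B = (23 − 0.7)/470 kΩ = 0.0474 mA.
In the active region I_C = β·I_B = 50 × 0.0474 = 2.37 mA.
Collector loop: V_CE = V_CC − I_C·R_C = 23 − 2.37×0.56 = 21.7 V.
Since V_CE = 21.7 V > V_CE(sat) ≈ 0.2 V, the transistor is in the active region as assumed.

I_C ≈ 2.4 mA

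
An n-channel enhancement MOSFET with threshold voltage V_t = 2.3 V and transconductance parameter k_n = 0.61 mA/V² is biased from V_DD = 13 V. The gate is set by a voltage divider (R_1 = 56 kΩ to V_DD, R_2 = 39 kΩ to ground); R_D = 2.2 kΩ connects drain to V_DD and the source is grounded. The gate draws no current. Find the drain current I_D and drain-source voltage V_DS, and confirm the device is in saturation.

I_D ≈ 2.8 mA, V_DS ≈ 6.8 V

V_G = V_DD·R_2/(R_1+R_2) = 13×39/95 = 5.34 V. With the source grounded, V_GS = V_G = 5.34 V.
Assume saturation: I_D = (k_n/2)(V_GS − V_t)² = (0.61/2)×(5.34 − 2.3)² = 0.305×3.04² = 2.81 mA.
V_DS = V_DD − I_D·R_D = 13 − 2.81×2.2 = 6.81 V.
Saturation requires V_DS ≥ V_GS − V_t = 3.04 V; 6.81 ≥ 3.04 ✓.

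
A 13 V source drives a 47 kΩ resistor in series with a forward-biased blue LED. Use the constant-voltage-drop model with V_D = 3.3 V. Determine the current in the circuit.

KVL around the loop: 13 = V_D + I·R = 3.3 + I × 47 kΩ.
So I = (13 − 3.3) / 47 kΩ = 9.7 / 47 = 0.206 mA.

I ≈ 0.21 mA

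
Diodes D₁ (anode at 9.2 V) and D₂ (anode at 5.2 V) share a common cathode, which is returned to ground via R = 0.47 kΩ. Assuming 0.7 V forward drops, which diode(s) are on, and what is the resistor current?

Only D₁ conducts; I_R ≈ 18 mA

Assume both conduct. Then node N would need to be at both 9.2−0.7 = 8.5 V and 5.2−0.7 = 4.5 V, which is impossible.
Assume only D₁ conducts: V_N = 9.2 − 0.7 = 8.5 V, so I_R = 8.5/0.47 = 18.1 mA.
Check D₂: its anode-to-cathode voltage is 5.2 − 8.5 = -3.3 V < 0.7 V, so it is off. The assumption is consistent.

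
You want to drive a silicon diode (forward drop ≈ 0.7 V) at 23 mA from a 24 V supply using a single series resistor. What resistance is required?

R ≈ 1 kΩ

The resistor drops V_S − V_D = 24 − 0.7 = 23.3 V at 23 mA.
R = 23.3 V / 23 mA = 1.01 kΩ.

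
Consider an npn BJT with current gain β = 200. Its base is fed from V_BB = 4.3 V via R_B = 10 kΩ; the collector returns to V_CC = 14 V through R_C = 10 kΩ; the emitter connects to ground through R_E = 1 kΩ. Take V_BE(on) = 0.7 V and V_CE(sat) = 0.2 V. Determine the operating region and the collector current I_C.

Assume active: I_B = (4.3 − 0.7)/(10 + 201×1) = 0.0171 mA, I_C = β·I_B = 3.41 mA.
Then V_CE = 14 − 3.41×10 − 3.43×1 = -23.6 V < 0.2 V — the active assumption fails.
Re-solve with V_CE = 0.2 V. KCL at the emitter: V_E/R_E = (V_BB−0.7−V_E)/R_B + (V_CC−0.2−V_E)/R_C, giving V_E = 1.45 V.
I_C = (V_CC − 0.2 − V_E)/R_C = (13.8 − 1.45)/10 = 1.24 mA.
Check: I_B = (3.6 − 1.45)/10 = 0.215 mA, and β·I_B = 43 mA > I_C, confirming saturation.

saturation; I_C ≈ 1.2 mA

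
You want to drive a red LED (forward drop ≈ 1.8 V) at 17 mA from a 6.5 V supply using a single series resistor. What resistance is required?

The resistor drops V_S − V_D = 6.5 − 1.8 = 4.7 V at 17 mA.
R = 4.7 V / 17 mA = 0.276 kΩ.

R ≈ 0.28 kΩ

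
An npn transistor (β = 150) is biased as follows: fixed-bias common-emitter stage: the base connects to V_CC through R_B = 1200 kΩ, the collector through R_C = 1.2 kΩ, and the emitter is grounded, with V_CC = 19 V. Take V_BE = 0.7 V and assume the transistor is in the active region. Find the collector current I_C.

I_C ≈ 2.3 mA

Base loop: V_CC = I_B·R_B + V_BE, so I_B = (19 − 0.7)/1200 kΩ = 0.0153 mA.
In the active region I_C = β·I_B = 150 × 0.0153 = 2.29 mA.
Collector loop: V_CE = V_CC − I_C·R_C = 19 − 2.29×1.2 = 16.3 V.
Since V_CE = 16.3 V > V_CE(sat) ≈ 0.2 V, the transistor is in the active region as assumed.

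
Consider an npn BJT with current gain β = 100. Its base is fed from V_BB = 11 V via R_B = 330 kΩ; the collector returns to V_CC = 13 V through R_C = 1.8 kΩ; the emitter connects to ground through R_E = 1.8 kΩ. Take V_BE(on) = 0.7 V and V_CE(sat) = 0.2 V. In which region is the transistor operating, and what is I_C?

active; I_C ≈ 2 mA

Assume active. Base-emitter loop: I_B = (V_BB − V_BE)/(R_B + (β+1)R_E) = (11 − 0.7)/(330 + 101×1.8) = 0.0201 mA.
I_C = β·I_B = 100×0.0201 = 2.01 mA.
V_CE = V_CC − I_C·R_C − I_E·R_E = 13 − 2.01×1.8 − 2.03×1.8 = 5.72 V > V_CE(sat), so the active-region assumption holds.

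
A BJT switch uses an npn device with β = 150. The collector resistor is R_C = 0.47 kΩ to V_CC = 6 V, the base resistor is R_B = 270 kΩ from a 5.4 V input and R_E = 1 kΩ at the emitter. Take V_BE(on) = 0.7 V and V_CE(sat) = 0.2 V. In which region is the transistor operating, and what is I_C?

active; I_C ≈ 1.7 mA

Assume active. Base-emitter loop: I_B = (V_BB − V_BE)/(R_B + (β+1)R_E) = (5.4 − 0.7)/(270 + 151×1) = 0.0112 mA.
I_C = β·I_B = 150×0.0112 = 1.67 mA.
V_CE = V_CC − I_C·R_C − I_E·R_E = 6 − 1.67×0.47 − 1.69×1 = 3.53 V > V_CE(sat), so the active-region assumption holds.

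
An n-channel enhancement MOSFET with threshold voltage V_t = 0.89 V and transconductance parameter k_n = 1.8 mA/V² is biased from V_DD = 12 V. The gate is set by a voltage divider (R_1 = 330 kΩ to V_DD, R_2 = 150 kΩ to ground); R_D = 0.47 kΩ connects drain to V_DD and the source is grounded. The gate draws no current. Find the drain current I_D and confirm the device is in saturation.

I_D ≈ 7.4 mA

V_G = V_DD·R_2/(R_1+R_2) = 12×150/480 = 3.75 V. With the source grounded, V_GS = V_G = 3.75 V.
Assume saturation: I_D = (k_n/2)(V_GS − V_t)² = (1.8/2)×(3.75 − 0.89)² = 0.9×2.86² = 7.36 mA.
V_DS = V_DD − I_D·R_D = 12 − 7.36×0.47 = 8.54 V.
Saturation requires V_DS ≥ V_GS − V_t = 2.86 V; 8.54 ≥ 2.86 ✓.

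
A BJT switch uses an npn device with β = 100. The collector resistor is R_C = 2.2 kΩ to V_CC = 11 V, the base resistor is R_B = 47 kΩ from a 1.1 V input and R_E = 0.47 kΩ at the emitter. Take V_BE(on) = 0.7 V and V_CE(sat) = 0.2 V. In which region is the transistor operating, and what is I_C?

active; I_C ≈ 0.42 mA

Assume active. Base-emitter loop: I_B = (V_BB − V_BE)/(R_B + (β+1)R_E) = (1.1 − 0.7)/(47 + 101×0.47) = 0.00423 mA.
I_C = β·I_B = 100×0.00423 = 0.423 mA.
V_CE = V_CC − I_C·R_C − I_E·R_E = 11 − 0.423×2.2 − 0.428×0.47 = 9.87 V > V_CE(sat), so the active-region assumption holds.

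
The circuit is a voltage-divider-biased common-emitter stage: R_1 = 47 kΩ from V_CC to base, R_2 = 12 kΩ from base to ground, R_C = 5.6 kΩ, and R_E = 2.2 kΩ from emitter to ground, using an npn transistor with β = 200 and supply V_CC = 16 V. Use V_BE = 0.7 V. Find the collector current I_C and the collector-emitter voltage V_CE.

Thevenize the base divider: V_Th = V_CC·R_2/(R_1+R_2) = 16×12/59 = 3.25 V, R_Th = R_1‖R_2 = 9.56 kΩ.
Base-emitter loop: V_Th = I_B·R_Th + V_BE + (β+1)I_B·R_E, so I_B = (3.25 − 0.7) / (9.56 + 201×2.2) = 0.00565 mA.
I_C = β·I_B = 200×0.00565 = 1.13 mA, and I_E = (β+1)I_B = 1.14 mA.
V_CE = V_CC − I_C·R_C − I_E·R_E = 16 − 1.13×5.6 − 1.14×2.2 = 7.17 V.
V_CE = 7.17 V > 0.2 V confirms active-region operation.

I_C ≈ 1.1 mA, V_CE ≈ 7.2 V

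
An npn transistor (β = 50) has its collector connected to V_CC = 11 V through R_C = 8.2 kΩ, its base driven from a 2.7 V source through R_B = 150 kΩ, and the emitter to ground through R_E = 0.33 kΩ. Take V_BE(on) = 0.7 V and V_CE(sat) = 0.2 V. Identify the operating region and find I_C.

Assume active. Base-emitter loop: I_B = (V_BB − V_BE)/(R_B + (β+1)R_E) = (2.7 − 0.7)/(150 + 51×0.33) = 0.012 mA.
I_C = β·I_B = 50×0.012 = 0.599 mA.
V_CE = V_CC − I_C·R_C − I_E·R_E = 11 − 0.599×8.2 − 0.611×0.33 = 5.88 V > V_CE(sat), so the active-region assumption holds.

active; I_C ≈ 0.6 mA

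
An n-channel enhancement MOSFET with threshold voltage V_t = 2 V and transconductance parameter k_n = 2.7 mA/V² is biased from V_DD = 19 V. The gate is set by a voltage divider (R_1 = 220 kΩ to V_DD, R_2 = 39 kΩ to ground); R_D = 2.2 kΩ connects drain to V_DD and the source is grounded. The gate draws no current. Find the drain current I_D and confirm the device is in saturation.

V_G = V_DD·R_2/(R_1+R_2) = 19×39/259 = 2.86 V. With the source grounded, V_GS = V_G = 2.86 V.
Assume saturation: I_D = (k_n/2)(V_GS − V_t)² = (2.7/2)×(2.86 − 2)² = 1.35×0.861² = 1 mA.
V_DS = V_DD − I_D·R_D = 19 − 1×2.2 = 16.8 V.
Saturation requires V_DS ≥ V_GS − V_t = 0.861 V; 16.8 ≥ 0.861 ✓.

I_D ≈ 1 mA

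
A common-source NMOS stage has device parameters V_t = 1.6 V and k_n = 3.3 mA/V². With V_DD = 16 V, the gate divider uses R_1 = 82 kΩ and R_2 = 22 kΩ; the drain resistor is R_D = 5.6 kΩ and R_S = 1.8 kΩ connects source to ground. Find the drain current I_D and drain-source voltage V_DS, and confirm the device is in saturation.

V_G = V_DD·R_2/(R_1+R_2) = 16×22/104 = 3.38 V.
Assume saturation: I_D = (k_n/2)(V_GS − V_t)² with V_GS = V_G − I_D·R_S = 3.38 − 1.8·I_D.
Substituting gives 5.35·I_D² − 11.6·I_D + 5.26 = 0, with roots I_D = 0.644 or 1.53 mA.
The root I_D = 1.53 mA gives V_GS = 0.638 V ≤ V_t, so take I_D = 0.644 mA.
Then V_GS = 2.22 V and V_DS = V_DD − I_D(R_D+R_S) = 16 − 0.644×7.4 = 11.2 V.
Saturation requires V_DS ≥ V_GS − V_t = 0.625 V; 11.2 ≥ 0.625 ✓.

I_D ≈ 0.64 mA, V_DS ≈ 11 V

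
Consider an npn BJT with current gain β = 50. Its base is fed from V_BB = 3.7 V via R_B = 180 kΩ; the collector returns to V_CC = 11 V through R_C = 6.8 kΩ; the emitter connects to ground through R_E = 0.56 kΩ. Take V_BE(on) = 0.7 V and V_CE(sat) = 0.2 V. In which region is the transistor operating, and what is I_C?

active; I_C ≈ 0.72 mA

Assume active. Base-emitter loop: I_B = (V_BB − V_BE)/(R_B + (β+1)R_E) = (3.7 − 0.7)/(180 + 51×0.56) = 0.0144 mA.
I_C = β·I_B = 50×0.0144 = 0.719 mA.
V_CE = V_CC − I_C·R_C − I_E·R_E = 11 − 0.719×6.8 − 0.734×0.56 = 5.7 V > V_CE(sat), so the active-region assumption holds.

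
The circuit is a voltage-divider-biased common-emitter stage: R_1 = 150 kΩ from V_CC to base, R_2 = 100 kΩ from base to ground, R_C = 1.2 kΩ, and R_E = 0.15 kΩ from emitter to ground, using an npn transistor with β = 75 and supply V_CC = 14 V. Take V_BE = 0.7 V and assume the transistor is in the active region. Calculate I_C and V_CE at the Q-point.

I_C ≈ 5.1 mA, V_CE ≈ 7 V

Thevenize the base divider: V_Th = V_CC·R_2/(R_1+R_2) = 14×100/250 = 5.6 V, R_Th = R_1‖R_2 = 60 kΩ.
Base-emitter loop: V_Th = I_B·R_Th + V_BE + (β+1)I_B·R_E, so I_B = (5.6 − 0.7) / (60 + 76×0.15) = 0.0686 mA.
I_C = β·I_B = 75×0.0686 = 5.15 mA, and I_E = (β+1)I_B = 5.22 mA.
V_CE = V_CC − I_C·R_C − I_E·R_E = 14 − 5.15×1.2 − 5.22×0.15 = 7.04 V.
V_CE = 7.04 V > 0.2 V confirms active-region operation.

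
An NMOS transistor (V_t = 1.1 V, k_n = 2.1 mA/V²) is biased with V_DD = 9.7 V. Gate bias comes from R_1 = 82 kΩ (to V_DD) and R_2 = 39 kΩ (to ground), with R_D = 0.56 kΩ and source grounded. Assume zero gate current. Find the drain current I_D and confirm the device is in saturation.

V_G = V_DD·R_2/(R_1+R_2) = 9.7×39/121 = 3.13 V. With the source grounded, V_GS = V_G = 3.13 V.
Assume saturation: I_D = (k_n/2)(V_GS − V_t)² = (2.1/2)×(3.13 − 1.1)² = 1.05×2.03² = 4.31 mA.
V_DS = V_DD − I_D·R_D = 9.7 − 4.31×0.56 = 7.29 V.
Saturation requires V_DS ≥ V_GS − V_t = 2.03 V; 7.29 ≥ 2.03 ✓.

I_D ≈ 4.3 mA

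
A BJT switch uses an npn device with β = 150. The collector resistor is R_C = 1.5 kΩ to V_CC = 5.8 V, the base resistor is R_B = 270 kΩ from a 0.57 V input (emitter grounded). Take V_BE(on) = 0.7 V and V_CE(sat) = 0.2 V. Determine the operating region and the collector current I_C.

V_BB = 0.57 V ≤ V_BE(on) = 0.7 V, so the base-emitter junction is not forward biased.
The transistor is in cutoff: I_B = I_C = 0.

cutoff; I_C ≈ 0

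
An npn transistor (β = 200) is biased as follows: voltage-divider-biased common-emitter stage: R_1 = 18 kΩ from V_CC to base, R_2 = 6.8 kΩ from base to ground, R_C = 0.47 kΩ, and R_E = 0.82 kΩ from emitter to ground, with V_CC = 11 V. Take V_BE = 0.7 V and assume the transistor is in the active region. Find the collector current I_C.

Thevenize the base divider: V_Th = V_CC·R_2/(R_1+R_2) = 11×6.8/24.8 = 3.02 V, R_Th = R_1‖R_2 = 4.94 kΩ.
Base-emitter loop: V_Th = I_B·R_Th + V_BE + (β+1)I_B·R_E, so I_B = (3.02 − 0.7) / (4.94 + 201×0.82) = 0.0136 mA.
I_C = β·I_B = 200×0.0136 = 2.73 mA, and I_E = (β+1)I_B = 2.74 mA.
V_CE = V_CC − I_C·R_C − I_E·R_E = 11 − 2.73×0.47 − 2.74×0.82 = 7.47 V.
V_CE = 7.47 V > 0.2 V confirms active-region operation.

I_C ≈ 2.7 mA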